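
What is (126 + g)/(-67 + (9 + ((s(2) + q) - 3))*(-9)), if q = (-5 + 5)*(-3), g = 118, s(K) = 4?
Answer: -244/157 ≈ -1.5541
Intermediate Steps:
q = 0 (q = 0*(-3) = 0)
(126 + g)/(-67 + (9 + ((s(2) + q) - 3))*(-9)) = (126 + 118)/(-67 + (9 + ((4 + 0) - 3))*(-9)) = 244/(-67 + (9 + (4 - 3))*(-9)) = 244/(-67 + (9 + 1)*(-9)) = 244/(-67 + 10*(-9)) = 244/(-67 - 90) = 244/(-157) = 244*(-1/157) = -244/157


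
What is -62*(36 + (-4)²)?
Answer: -3224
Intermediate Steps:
-62*(36 + (-4)²) = -62*(36 + 16) = -62*52 = -3224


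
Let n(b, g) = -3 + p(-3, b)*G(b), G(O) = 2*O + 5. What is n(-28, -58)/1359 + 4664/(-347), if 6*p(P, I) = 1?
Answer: -12684733/943146 ≈ -13.449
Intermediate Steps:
p(P, I) = 1/6 (p(P, I) = (1/6)*1 = 1/6)
G(O) = 5 + 2*O
n(b, g) = -13/6 + b/3 (n(b, g) = -3 + (5 + 2*b)/6 = -3 + (5/6 + b/3) = -13/6 + b/3)
n(-28, -58)/1359 + 4664/(-347) = (-13/6 + (1/3)*(-28))/1359 + 4664/(-347) = (-13/6 - 28/3)*(1/1359) + 4664*(-1/347) = -23/2*1/1359 - 4664/347 = -23/2718 - 4664/347 = -12684733/943146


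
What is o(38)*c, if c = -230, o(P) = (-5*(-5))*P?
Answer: -218500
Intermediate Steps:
o(P) = 25*P
o(38)*c = (25*38)*(-230) = 950*(-230) = -218500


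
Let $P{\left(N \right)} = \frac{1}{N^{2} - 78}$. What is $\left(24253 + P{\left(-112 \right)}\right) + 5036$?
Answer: $\frac{365116675}{12466} \approx 29289.0$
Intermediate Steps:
$P{\left(N \right)} = \frac{1}{-78 + N^{2}}$
$\left(24253 + P{\left(-112 \right)}\right) + 5036 = \left(24253 + \frac{1}{-78 + \left(-112\right)^{2}}\right) + 5036 = \left(24253 + \frac{1}{-78 + 12544}\right) + 5036 = \left(24253 + \frac{1}{12466}\right) + 5036 = \frac{302337899}{12466} + 5036 = \frac{365116675}{12466}$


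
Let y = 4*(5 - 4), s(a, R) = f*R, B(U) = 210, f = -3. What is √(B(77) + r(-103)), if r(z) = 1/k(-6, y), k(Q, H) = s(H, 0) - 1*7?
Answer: √10283/7 ≈ 14.486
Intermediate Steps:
s(a, R) = -3*R
y = 4 (y = 4*1 = 4)
k(Q, H) = -7 (k(Q, H) = -3*0 - 1*7 = 0 - 7 = -7)
r(z) = -⅐ (r(z) = 1/(-7) = -⅐)
√(B(77) + r(-103)) = √(210 - ⅐) = √(1469/7) = √10283/7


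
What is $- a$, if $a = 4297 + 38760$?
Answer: $-43057$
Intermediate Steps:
$a = 43057$
$- a = \left(-1\right) 43057 = -43057$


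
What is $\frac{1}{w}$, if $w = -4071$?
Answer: $- \frac{1}{4071} \approx -0.00024564$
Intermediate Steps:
$\frac{1}{w} = \frac{1}{-4071} = - \frac{1}{4071}$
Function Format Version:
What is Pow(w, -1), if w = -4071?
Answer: Rational(-1, 4071) ≈ -0.00024564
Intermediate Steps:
Pow(w, -1) = Pow(-4071, -1) = Rational(-1, 4071)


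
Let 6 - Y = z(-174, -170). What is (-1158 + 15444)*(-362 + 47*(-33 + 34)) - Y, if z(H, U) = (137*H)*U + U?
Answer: -447806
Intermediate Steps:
z(H, U) = U + 137*H*U (z(H, U) = 137*H*U + U = U + 137*H*U)
Y = -4052284 (Y = 6 - (-170)*(1 + 137*(-174)) = 6 - (-170)*(1 - 23838) = 6 - (-170)*(-23837) = 6 - 1*4052290 = 6 - 4052290 = -4052284)
(-1158 + 15444)*(-362 + 47*(-33 + 34)) - Y = (-1158 + 15444)*(-362 + 47*(-33 + 34)) - 1*(-4052284) = 14286*(-362 + 47*1) + 4052284 = 14286*(-362 + 47) + 4052284 = 14286*(-315) + 4052284 = -4500090 + 4052284 = -447806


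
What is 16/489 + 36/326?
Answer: 70/489 ≈ 0.14315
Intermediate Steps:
16/489 + 36/326 = 16*(1/489) + 36*(1/326) = 16/489 + 18/163 = 70/489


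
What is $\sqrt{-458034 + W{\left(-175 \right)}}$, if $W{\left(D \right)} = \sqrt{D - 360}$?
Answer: $\sqrt{-458034 + i \sqrt{535}} \approx 0.017 + 676.78 i$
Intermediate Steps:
$W{\left(D \right)} = \sqrt{-360 + D}$
$\sqrt{-458034 + W{\left(-175 \right)}} = \sqrt{-458034 + \sqrt{-360 - 175}} = \sqrt{-458034 + \sqrt{-535}} = \sqrt{-458034 + i \sqrt{535}}$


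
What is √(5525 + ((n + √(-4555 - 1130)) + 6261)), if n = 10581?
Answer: √(22367 + I*√5685) ≈ 149.56 + 0.2521*I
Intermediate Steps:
√(5525 + ((n + √(-4555 - 1130)) + 6261)) = √(5525 + ((10581 + √(-4555 - 1130)) + 6261)) = √(5525 + ((10581 + √(-5685)) + 6261)) = √(5525 + ((10581 + I*√5685) + 6261)) = √(5525 + (16842 + I*√5685)) = √(22367 + I*√5685)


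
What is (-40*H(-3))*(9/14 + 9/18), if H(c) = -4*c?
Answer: -3840/7 ≈ -548.57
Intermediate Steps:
(-40*H(-3))*(9/14 + 9/18) = (-(-160)*(-3))*(9/14 + 9/18) = (-40*12)*(9*(1/14) + 9*(1/18)) = -480*(9/14 + ½) = -480*8/7 = -3840/7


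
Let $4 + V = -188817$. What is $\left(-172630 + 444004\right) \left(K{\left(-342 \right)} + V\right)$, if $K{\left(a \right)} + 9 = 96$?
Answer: $-51217500516$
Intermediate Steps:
$V = -188821$ ($V = -4 - 188817 = -188821$)
$K{\left(a \right)} = 87$ ($K{\left(a \right)} = -9 + 96 = 87$)
$\left(-172630 + 444004\right) \left(K{\left(-342 \right)} + V\right) = \left(-172630 + 444004\right) \left(87 - 188821\right) = 271374 \left(-188734\right) = -51217500516$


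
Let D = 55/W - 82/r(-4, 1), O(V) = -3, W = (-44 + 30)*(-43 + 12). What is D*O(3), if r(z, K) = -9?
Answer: -36083/1302 ≈ -27.714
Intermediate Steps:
W = 434 (W = -14*(-31) = 434)
D = 36083/3906 (D = 55/434 - 82/(-9) = 55*(1/434) - 82*(-⅑) = 55/434 + 82/9 = 36083/3906 ≈ 9.2378)
D*O(3) = (36083/3906)*(-3) = -36083/1302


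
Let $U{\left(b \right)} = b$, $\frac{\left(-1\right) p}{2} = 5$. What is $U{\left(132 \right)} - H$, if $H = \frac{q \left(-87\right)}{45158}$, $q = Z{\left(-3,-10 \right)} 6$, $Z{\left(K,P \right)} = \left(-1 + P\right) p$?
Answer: $\frac{3009138}{22579} \approx 133.27$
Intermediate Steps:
$p = -10$ ($p = \left(-2\right) 5 = -10$)
$Z{\left(K,P \right)} = 10 - 10 P$ ($Z{\left(K,P \right)} = \left(-1 + P\right) \left(-10\right) = 10 - 10 P$)
$q = 660$ ($q = \left(10 - -100\right) 6 = \left(10 + 100\right) 6 = 110 \cdot 6 = 660$)
$H = - \frac{28710}{22579}$ ($H = \frac{660 \left(-87\right)}{45158} = \left(-57420\right) \frac{1}{45158} = - \frac{28710}{22579} \approx -1.2715$)
$U{\left(132 \right)} - H = 132 - - \frac{28710}{22579} = 132 + \frac{28710}{22579} = \frac{3009138}{22579}$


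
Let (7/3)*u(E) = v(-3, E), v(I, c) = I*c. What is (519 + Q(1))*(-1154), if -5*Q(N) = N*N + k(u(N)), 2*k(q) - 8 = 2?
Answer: -2987706/5 ≈ -5.9754e+5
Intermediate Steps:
u(E) = -9*E/7 (u(E) = 3*(-3*E)/7 = -9*E/7)
k(q) = 5 (k(q) = 4 + (½)*2 = 4 + 1 = 5)
Q(N) = -1 - N²/5 (Q(N) = -(N*N + 5)/5 = -(N² + 5)/5 = -(5 + N²)/5 = -1 - N²/5)
(519 + Q(1))*(-1154) = (519 + (-1 - ⅕*1²))*(-1154) = (519 + (-1 - ⅕*1))*(-1154) = (519 + (-1 - ⅕))*(-1154) = (519 - 6/5)*(-1154) = (2589/5)*(-1154) = -2987706/5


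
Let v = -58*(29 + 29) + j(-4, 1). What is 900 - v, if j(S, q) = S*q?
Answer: 4268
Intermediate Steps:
v = -3368 (v = -58*(29 + 29) - 4*1 = -58*58 - 4 = -3364 - 4 = -3368)
900 - v = 900 - 1*(-3368) = 900 + 3368 = 4268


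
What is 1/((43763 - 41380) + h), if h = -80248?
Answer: -1/77865 ≈ -1.2843e-5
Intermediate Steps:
1/((43763 - 41380) + h) = 1/((43763 - 41380) - 80248) = 1/(2383 - 80248) = 1/(-77865) = -1/77865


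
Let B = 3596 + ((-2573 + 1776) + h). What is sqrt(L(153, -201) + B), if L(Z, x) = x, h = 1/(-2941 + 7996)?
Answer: sqrt(66386764005)/5055 ≈ 50.971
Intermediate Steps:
h = 1/5055 ≈ 0.00019782
B = 14148946/5055 (B = 3596 + ((-2573 + 1776) + 1/5055) = 3596 + (-797 + 1/5055) = 3596 - 4028834/5055 = 14148946/5055 ≈ 2799.0)
sqrt(L(153, -201) + B) = sqrt(-201 + 14148946/5055) = sqrt(13132891/5055) = sqrt(66386764005)/5055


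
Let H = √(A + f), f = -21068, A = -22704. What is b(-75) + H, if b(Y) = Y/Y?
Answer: 1 + 2*I*√10943 ≈ 1.0 + 209.22*I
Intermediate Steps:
b(Y) = 1
H = 2*I*√10943 (H = √(-22704 - 21068) = √(-43772) = 2*I*√10943 ≈ 209.22*I)
b(-75) + H = 1 + 2*I*√10943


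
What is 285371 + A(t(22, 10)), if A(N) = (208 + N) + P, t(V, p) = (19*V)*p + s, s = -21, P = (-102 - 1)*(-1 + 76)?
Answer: 282013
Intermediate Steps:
P = -7725 (P = -103*75 = -7725)
t(V, p) = -21 + 19*V*p (t(V, p) = (19*V)*p - 21 = 19*V*p - 21 = -21 + 19*V*p)
A(N) = -7517 + N (A(N) = (208 + N) - 7725 = -7517 + N)
285371 + A(t(22, 10)) = 285371 + (-7517 + (-21 + 19*22*10)) = 285371 + (-7517 + (-21 + 4180)) = 285371 + (-7517 + 4159) = 285371 - 3358 = 282013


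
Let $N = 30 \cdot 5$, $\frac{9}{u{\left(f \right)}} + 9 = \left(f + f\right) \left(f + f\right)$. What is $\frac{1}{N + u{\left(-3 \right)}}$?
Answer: $\frac{3}{451} \approx 0.0066519$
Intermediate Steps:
$u{\left(f \right)} = \frac{9}{-9 + 4 f^{2}}$ ($u{\left(f \right)} = \frac{9}{-9 + \left(f + f\right) \left(f + f\right)} = \frac{9}{-9 + 2 f 2 f} = \frac{9}{-9 + 4 f^{2}}$)
$N = 150$
$\frac{1}{N + u{\left(-3 \right)}} = \frac{1}{150 + \frac{9}{-9 + 4 \left(-3\right)^{2}}} = \frac{1}{150 + \frac{9}{-9 + 4 \cdot 9}} = \frac{1}{150 + \frac{9}{-9 + 36}} = \frac{1}{150 + \frac{9}{27}} = \frac{1}{150 + 9 \cdot \frac{1}{27}} = \frac{1}{150 + \frac{1}{3}} = \frac{1}{\frac{451}{3}} = \frac{3}{451}$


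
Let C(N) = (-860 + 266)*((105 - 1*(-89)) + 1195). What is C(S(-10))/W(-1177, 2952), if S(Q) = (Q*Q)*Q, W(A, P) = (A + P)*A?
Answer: 75006/189925 ≈ 0.39492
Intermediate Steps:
W(A, P) = A*(A + P)
S(Q) = Q³ (S(Q) = Q²*Q = Q³)
C(N) = -825066 (C(N) = -594*((105 + 89) + 1195) = -594*(194 + 1195) = -594*1389 = -825066)
C(S(-10))/W(-1177, 2952) = -825066*(-1/(1177*(-1177 + 2952))) = -825066/((-1177*1775)) = -825066/(-2089175) = -825066*(-1/2089175) = 75006/189925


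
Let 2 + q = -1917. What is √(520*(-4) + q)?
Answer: I*√3999 ≈ 63.238*I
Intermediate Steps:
q = -1919 (q = -2 - 1917 = -1919)
√(520*(-4) + q) = √(520*(-4) - 1919) = √(-2080 - 1919) = √(-3999) = I*√3999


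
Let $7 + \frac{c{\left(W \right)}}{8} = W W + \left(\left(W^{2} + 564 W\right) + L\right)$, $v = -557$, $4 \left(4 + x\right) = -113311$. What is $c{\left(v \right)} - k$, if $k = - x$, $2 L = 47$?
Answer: $\frac{9690401}{4} \approx 2.4226 \cdot 10^{6}$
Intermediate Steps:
$L = \frac{47}{2}$ ($L = \frac{1}{2} \cdot 47 = \frac{47}{2} \approx 23.5$)
$x = - \frac{113327}{4}$ ($x = -4 + \frac{1}{4} \left(-113311\right) = -4 - \frac{113311}{4} = - \frac{113327}{4} \approx -28332.0$)
$k = \frac{113327}{4}$ ($k = \left(-1\right) \left(- \frac{113327}{4}\right) = \frac{113327}{4} \approx 28332.0$)
$c{\left(W \right)} = 132 + 16 W^{2} + 4512 W$ ($c{\left(W \right)} = -56 + 8 \left(W W + \left(\left(W^{2} + 564 W\right) + \frac{47}{2}\right)\right) = -56 + 8 \left(W^{2} + \left(\frac{47}{2} + W^{2} + 564 W\right)\right) = -56 + 8 \left(\frac{47}{2} + 2 W^{2} + 564 W\right) = -56 + \left(188 + 16 W^{2} + 4512 W\right) = 132 + 16 W^{2} + 4512 W$)
$c{\left(v \right)} - k = \left(132 + 16 \left(-557\right)^{2} + 4512 \left(-557\right)\right) - \frac{113327}{4} = \left(132 + 16 \cdot 310249 - 2513184\right) - \frac{113327}{4} = \left(132 + 4963984 - 2513184\right) - \frac{113327}{4} = 2450932 - \frac{113327}{4} = \frac{9690401}{4}$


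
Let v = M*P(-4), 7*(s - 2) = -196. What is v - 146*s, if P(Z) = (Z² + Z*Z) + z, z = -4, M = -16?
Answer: 3348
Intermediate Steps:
s = -26 (s = 2 + (⅐)*(-196) = 2 - 28 = -26)
P(Z) = -4 + 2*Z² (P(Z) = (Z² + Z*Z) - 4 = (Z² + Z²) - 4 = 2*Z² - 4 = -4 + 2*Z²)
v = -448 (v = -16*(-4 + 2*(-4)²) = -16*(-4 + 2*16) = -16*(-4 + 32) = -16*28 = -448)
v - 146*s = -448 - 146*(-26) = -448 + 3796 = 3348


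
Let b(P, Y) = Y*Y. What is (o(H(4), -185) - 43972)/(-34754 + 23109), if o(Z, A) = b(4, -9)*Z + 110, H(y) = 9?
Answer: 43133/11645 ≈ 3.7040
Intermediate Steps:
b(P, Y) = Y**2
o(Z, A) = 110 + 81*Z (o(Z, A) = (-9)**2*Z + 110 = 81*Z + 110 = 110 + 81*Z)
(o(H(4), -185) - 43972)/(-34754 + 23109) = ((110 + 81*9) - 43972)/(-34754 + 23109) = ((110 + 729) - 43972)/(-11645) = (839 - 43972)*(-1/11645) = -43133*(-1/11645) = 43133/11645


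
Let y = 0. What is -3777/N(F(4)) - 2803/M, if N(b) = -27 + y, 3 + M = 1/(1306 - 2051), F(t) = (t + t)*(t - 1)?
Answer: 21609239/20124 ≈ 1073.8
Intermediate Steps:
F(t) = 2*t*(-1 + t) (F(t) = (2*t)*(-1 + t) = 2*t*(-1 + t))
M = -2236/745 (M = -3 + 1/(1306 - 2051) = -3 + 1/(-745) = -3 - 1/745 = -2236/745 ≈ -3.0013)
N(b) = -27 (N(b) = -27 + 0 = -27)
-3777/N(F(4)) - 2803/M = -3777/(-27) - 2803/(-2236/745) = -3777*(-1/27) - 2803*(-745/2236) = 1259/9 + 2088235/2236 = 21609239/20124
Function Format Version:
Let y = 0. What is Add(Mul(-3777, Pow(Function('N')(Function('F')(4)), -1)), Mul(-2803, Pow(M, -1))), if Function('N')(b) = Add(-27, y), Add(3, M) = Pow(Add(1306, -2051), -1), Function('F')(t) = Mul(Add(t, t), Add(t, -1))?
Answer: Rational(21609239, 20124) ≈ 1073.8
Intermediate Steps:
Function('F')(t) = Mul(2, t, Add(-1, t)) (Function('F')(t) = Mul(Mul(2, t), Add(-1, t)) = Mul(2, t, Add(-1, t)))
M = Rational(-2236, 745) (M = Add(-3, Pow(Add(1306, -2051), -1)) = Add(-3, Pow(-745, -1)) = Add(-3, Rational(-1, 745)) = Rational(-2236, 745) ≈ -3.0013)
Function('N')(b) = -27 (Function('N')(b) = Add(-27, 0) = -27)
Add(Mul(-3777, Pow(Function('N')(Function('F')(4)), -1)), Mul(-2803, Pow(M, -1))) = Add(Mul(-3777, Pow(-27, -1)), Mul(-2803, Pow(Rational(-2236, 745), -1))) = Add(Mul(-3777, Rational(-1, 27)), Mul(-2803, Rational(-745, 2236))) = Add(Rational(1259, 9), Rational(2088235, 2236)) = Rational(21609239, 20124)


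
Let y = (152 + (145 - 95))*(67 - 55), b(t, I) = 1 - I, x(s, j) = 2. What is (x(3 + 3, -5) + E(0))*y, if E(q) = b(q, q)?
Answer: 7272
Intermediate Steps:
E(q) = 1 - q
y = 2424 (y = (152 + 50)*12 = 202*12 = 2424)
(x(3 + 3, -5) + E(0))*y = (2 + (1 - 1*0))*2424 = (2 + (1 + 0))*2424 = (2 + 1)*2424 = 3*2424 = 7272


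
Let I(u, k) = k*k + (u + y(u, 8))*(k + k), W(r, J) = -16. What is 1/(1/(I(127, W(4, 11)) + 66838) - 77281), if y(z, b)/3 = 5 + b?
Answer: -61782/4774574741 ≈ -1.2940e-5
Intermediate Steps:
y(z, b) = 15 + 3*b (y(z, b) = 3*(5 + b) = 15 + 3*b)
I(u, k) = k**2 + 2*k*(39 + u) (I(u, k) = k*k + (u + (15 + 3*8))*(k + k) = k**2 + (u + (15 + 24))*(2*k) = k**2 + (u + 39)*(2*k) = k**2 + (39 + u)*(2*k) = k**2 + 2*k*(39 + u))
1/(1/(I(127, W(4, 11)) + 66838) - 77281) = 1/(1/(-16*(78 - 16 + 2*127) + 66838) - 77281) = 1/(1/(-16*(78 - 16 + 254) + 66838) - 77281) = 1/(1/(-16*316 + 66838) - 77281) = 1/(1/(-5056 + 66838) - 77281) = 1/(1/61782 - 77281) = 1/(-4774574741/61782) = -61782/4774574741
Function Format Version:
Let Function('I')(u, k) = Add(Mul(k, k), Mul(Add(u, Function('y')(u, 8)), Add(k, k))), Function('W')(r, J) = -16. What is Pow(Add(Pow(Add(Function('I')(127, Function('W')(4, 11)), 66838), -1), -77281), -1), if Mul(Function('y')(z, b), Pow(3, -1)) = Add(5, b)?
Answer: Rational(-61782, 4774574741) ≈ -1.2940e-5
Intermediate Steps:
Function('y')(z, b) = Add(15, Mul(3, b)) (Function('y')(z, b) = Mul(3, Add(5, b)) = Add(15, Mul(3, b)))
Function('I')(u, k) = Add(Pow(k, 2), Mul(2, k, Add(39, u))) (Function('I')(u, k) = Add(Mul(k, k), Mul(Add(u, Add(15, Mul(3, 8))), Add(k, k))) = Add(Pow(k, 2), Mul(Add(u, Add(15, 24)), Mul(2, k))) = Add(Pow(k, 2), Mul(Add(u, 39), Mul(2, k))) = Add(Pow(k, 2), Mul(Add(39, u), Mul(2, k))) = Add(Pow(k, 2), Mul(2, k, Add(39, u))))
Pow(Add(Pow(Add(Function('I')(127, Function('W')(4, 11)), 66838), -1), -77281), -1) = Pow(Add(Pow(Add(Mul(-16, Add(78, -16, Mul(2, 127))), 66838), -1), -77281), -1) = Pow(Add(Pow(Add(Mul(-16, Add(78, -16, 254)), 66838), -1), -77281), -1) = Pow(Add(Pow(Add(Mul(-16, 316), 66838), -1), -77281), -1) = Pow(Add(Pow(Add(-5056, 66838), -1), -77281), -1) = Pow(Add(Pow(61782, -1), -77281), -1) = Pow(Add(Rational(1, 61782), -77281), -1) = Pow(Rational(-4774574741, 61782), -1) = Rational(-61782, 4774574741)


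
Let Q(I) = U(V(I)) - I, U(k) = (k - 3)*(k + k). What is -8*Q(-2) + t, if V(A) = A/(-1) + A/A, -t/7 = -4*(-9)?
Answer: -268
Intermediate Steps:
t = -252 (t = -(-28)*(-9) = -7*36 = -252)
V(A) = 1 - A (V(A) = A*(-1) + 1 = -A + 1 = 1 - A)
U(k) = 2*k*(-3 + k) (U(k) = (-3 + k)*(2*k) = 2*k*(-3 + k))
Q(I) = -I + 2*(1 - I)*(-2 - I) (Q(I) = 2*(1 - I)*(-3 + (1 - I)) - I = 2*(1 - I)*(-2 - I) - I = -I + 2*(1 - I)*(-2 - I))
-8*Q(-2) + t = -8*(-4 - 2 + 2*(-2)²) - 252 = -8*(-4 - 2 + 2*4) - 252 = -8*(-4 - 2 + 8) - 252 = -8*2 - 252 = -16 - 252 = -268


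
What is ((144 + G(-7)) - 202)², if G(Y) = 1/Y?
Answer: 165649/49 ≈ 3380.6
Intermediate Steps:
((144 + G(-7)) - 202)² = ((144 + 1/(-7)) - 202)² = ((144 - ⅐) - 202)² = (1007/7 - 202)² = (-407/7)² = 165649/49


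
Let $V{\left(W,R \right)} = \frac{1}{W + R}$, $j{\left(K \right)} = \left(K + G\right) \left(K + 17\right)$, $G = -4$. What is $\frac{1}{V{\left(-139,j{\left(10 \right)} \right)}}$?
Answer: $23$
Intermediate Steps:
$j{\left(K \right)} = \left(-4 + K\right) \left(17 + K\right)$ ($j{\left(K \right)} = \left(K - 4\right) \left(K + 17\right) = \left(-4 + K\right) \left(17 + K\right)$)
$V{\left(W,R \right)} = \frac{1}{R + W}$
$\frac{1}{V{\left(-139,j{\left(10 \right)} \right)}} = \frac{1}{\frac{1}{\left(-68 + 10^{2} + 13 \cdot 10\right) - 139}} = \frac{1}{\frac{1}{\left(-68 + 100 + 130\right) - 139}} = \frac{1}{\frac{1}{162 - 139}} = \frac{1}{\frac{1}{23}} = 23$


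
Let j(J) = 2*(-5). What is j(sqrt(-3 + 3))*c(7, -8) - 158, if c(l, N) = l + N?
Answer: -148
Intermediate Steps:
c(l, N) = N + l
j(J) = -10
j(sqrt(-3 + 3))*c(7, -8) - 158 = -10*(-8 + 7) - 158 = -10*(-1) - 158 = 10 - 158 = -148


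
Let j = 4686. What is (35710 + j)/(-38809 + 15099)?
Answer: -20198/11855 ≈ -1.7038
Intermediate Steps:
(35710 + j)/(-38809 + 15099) = (35710 + 4686)/(-38809 + 15099) = 40396/(-23710) = 40396*(-1/23710) = -20198/11855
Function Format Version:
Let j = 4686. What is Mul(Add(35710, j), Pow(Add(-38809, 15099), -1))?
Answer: Rational(-20198, 11855) ≈ -1.7038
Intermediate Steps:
Mul(Add(35710, j), Pow(Add(-38809, 15099), -1)) = Mul(Add(35710, 4686), Pow(Add(-38809, 15099), -1)) = Mul(40396, Pow(-23710, -1)) = Mul(40396, Rational(-1, 23710)) = Rational(-20198, 11855)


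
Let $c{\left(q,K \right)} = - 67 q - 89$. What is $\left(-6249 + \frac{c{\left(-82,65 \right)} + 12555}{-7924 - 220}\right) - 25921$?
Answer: $- \frac{32751305}{1018} \approx -32172.0$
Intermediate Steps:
$c{\left(q,K \right)} = -89 - 67 q$
$\left(-6249 + \frac{c{\left(-82,65 \right)} + 12555}{-7924 - 220}\right) - 25921 = \left(-6249 + \frac{\left(-89 - -5494\right) + 12555}{-7924 - 220}\right) - 25921 = \left(-6249 + \frac{\left(-89 + 5494\right) + 12555}{-8144}\right) - 25921 = \left(-6249 + \left(5405 + 12555\right) \left(- \frac{1}{8144}\right)\right) - 25921 = \left(-6249 + 17960 \left(- \frac{1}{8144}\right)\right) - 25921 = \left(-6249 - \frac{2245}{1018}\right) - 25921 = - \frac{6363727}{1018} - 25921 = - \frac{32751305}{1018}$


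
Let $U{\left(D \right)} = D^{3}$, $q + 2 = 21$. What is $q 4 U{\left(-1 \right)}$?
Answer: $-76$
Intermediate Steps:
$q = 19$ ($q = -2 + 21 = 19$)
$q 4 U{\left(-1 \right)} = 19 \cdot 4 \left(-1\right)^{3} = 76 \left(-1\right) = -76$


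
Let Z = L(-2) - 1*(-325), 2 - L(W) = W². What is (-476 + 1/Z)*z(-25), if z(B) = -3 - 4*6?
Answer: 4151169/323 ≈ 12852.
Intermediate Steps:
L(W) = 2 - W²
Z = 323 (Z = (2 - 1*(-2)²) - 1*(-325) = (2 - 1*4) + 325 = (2 - 4) + 325 = -2 + 325 = 323)
z(B) = -27 (z(B) = -3 - 24 = -27)
(-476 + 1/Z)*z(-25) = (-476 + 1/323)*(-27) = -153747/323*(-27) = 4151169/323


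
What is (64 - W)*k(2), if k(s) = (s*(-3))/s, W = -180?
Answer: -732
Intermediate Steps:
k(s) = -3 (k(s) = (-3*s)/s = -3)
(64 - W)*k(2) = (64 - 1*(-180))*(-3) = (64 + 180)*(-3) = 244*(-3) = -732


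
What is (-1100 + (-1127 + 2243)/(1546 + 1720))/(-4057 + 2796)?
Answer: 138134/158401 ≈ 0.87205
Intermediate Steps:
(-1100 + (-1127 + 2243)/(1546 + 1720))/(-4057 + 2796) = (-1100 + 1116/3266)/(-1261) = (-1100 + 1116*(1/3266))*(-1/1261) = (-1100 + 558/1633)*(-1/1261) = -1795742/1633*(-1/1261) = 138134/158401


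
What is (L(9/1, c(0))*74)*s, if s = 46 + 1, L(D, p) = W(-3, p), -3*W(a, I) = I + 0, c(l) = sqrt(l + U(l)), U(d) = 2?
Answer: -3478*sqrt(2)/3 ≈ -1639.5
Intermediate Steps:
c(l) = sqrt(2 + l) (c(l) = sqrt(l + 2) = sqrt(2 + l))
W(a, I) = -I/3 (W(a, I) = -(I + 0)/3 = -I/3)
L(D, p) = -p/3
s = 47
(L(9/1, c(0))*74)*s = (-sqrt(2 + 0)/3*74)*47 = (-sqrt(2)/3*74)*47 = -74*sqrt(2)/3*47 = -3478*sqrt(2)/3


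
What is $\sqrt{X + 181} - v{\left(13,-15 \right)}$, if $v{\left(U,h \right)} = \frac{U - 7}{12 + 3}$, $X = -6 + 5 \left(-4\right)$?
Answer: $- \frac{2}{5} + \sqrt{155} \approx 12.05$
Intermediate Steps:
$X = -26$ ($X = -6 - 20 = -26$)
$v{\left(U,h \right)} = - \frac{7}{15} + \frac{U}{15}$ ($v{\left(U,h \right)} = \frac{-7 + U}{15} = \left(-7 + U\right) \frac{1}{15} = - \frac{7}{15} + \frac{U}{15}$)
$\sqrt{X + 181} - v{\left(13,-15 \right)} = \sqrt{-26 + 181} - \left(- \frac{7}{15} + \frac{1}{15} \cdot 13\right) = \sqrt{155} - \left(- \frac{7}{15} + \frac{13}{15}\right) = \sqrt{155} - \frac{2}{5} = - \frac{2}{5} + \sqrt{155}$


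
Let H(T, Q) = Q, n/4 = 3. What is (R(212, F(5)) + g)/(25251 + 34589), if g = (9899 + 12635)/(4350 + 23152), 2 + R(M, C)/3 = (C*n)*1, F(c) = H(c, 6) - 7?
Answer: -113255/164571968 ≈ -0.00068818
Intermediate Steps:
n = 12 (n = 4*3 = 12)
F(c) = -1 (F(c) = 6 - 7 = -1)
R(M, C) = -6 + 36*C (R(M, C) = -6 + 3*((C*12)*1) = -6 + 3*((12*C)*1) = -6 + 3*(12*C) = -6 + 36*C)
g = 11267/13751 (g = 22534/27502 = 22534*(1/27502) = 11267/13751 ≈ 0.81936)
(R(212, F(5)) + g)/(25251 + 34589) = ((-6 + 36*(-1)) + 11267/13751)/(25251 + 34589) = ((-6 - 36) + 11267/13751)/59840 = (-42 + 11267/13751)*(1/59840) = -566275/13751*1/59840 = -113255/164571968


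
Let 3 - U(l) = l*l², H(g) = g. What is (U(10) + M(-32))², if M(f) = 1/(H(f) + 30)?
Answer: 3980025/4 ≈ 9.9501e+5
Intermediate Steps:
U(l) = 3 - l³ (U(l) = 3 - l*l² = 3 - l³)
M(f) = 1/(30 + f) (M(f) = 1/(f + 30) = 1/(30 + f))
(U(10) + M(-32))² = ((3 - 1*10³) + 1/(30 - 32))² = ((3 - 1*1000) + 1/(-2))² = ((3 - 1000) - ½)² = (-997 - ½)² = (-1995/2)² = 3980025/4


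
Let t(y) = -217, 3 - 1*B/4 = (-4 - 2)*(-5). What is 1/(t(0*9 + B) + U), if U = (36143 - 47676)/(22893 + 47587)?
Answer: -70480/15305693 ≈ -0.0046048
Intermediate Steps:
B = -108 (B = 12 - 4*(-4 - 2)*(-5) = 12 - (-24)*(-5) = 12 - 4*30 = 12 - 120 = -108)
U = -11533/70480 ≈ -0.16364
1/(t(0*9 + B) + U) = 1/(-217 - 11533/70480) = 1/(-15305693/70480) = -70480/15305693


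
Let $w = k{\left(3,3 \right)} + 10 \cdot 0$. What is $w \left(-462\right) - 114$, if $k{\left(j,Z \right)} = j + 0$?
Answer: $-1500$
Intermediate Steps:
$k{\left(j,Z \right)} = j$
$w = 3$ ($w = 3 + 10 \cdot 0 = 3 + 0 = 3$)
$w \left(-462\right) - 114 = 3 \left(-462\right) - 114 = -1386 - 114 = -1500$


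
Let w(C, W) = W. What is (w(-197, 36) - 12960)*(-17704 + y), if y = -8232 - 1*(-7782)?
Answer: 234622296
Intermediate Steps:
y = -450 (y = -8232 + 7782 = -450)
(w(-197, 36) - 12960)*(-17704 + y) = (36 - 12960)*(-17704 - 450) = -12924*(-18154) = 234622296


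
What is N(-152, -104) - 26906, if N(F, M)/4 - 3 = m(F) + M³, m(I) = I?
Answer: -4526958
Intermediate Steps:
N(F, M) = 12 + 4*F + 4*M³ (N(F, M) = 12 + 4*(F + M³) = 12 + (4*F + 4*M³) = 12 + 4*F + 4*M³)
N(-152, -104) - 26906 = (12 + 4*(-152) + 4*(-104)³) - 26906 = (12 - 608 + 4*(-1124864)) - 26906 = (12 - 608 - 4499456) - 26906 = -4500052 - 26906 = -4526958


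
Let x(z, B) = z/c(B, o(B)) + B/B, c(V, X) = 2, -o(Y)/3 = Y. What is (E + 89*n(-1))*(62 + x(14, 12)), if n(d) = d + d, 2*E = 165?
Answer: -6685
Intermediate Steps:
o(Y) = -3*Y
E = 165/2 (E = (1/2)*165 = 165/2 ≈ 82.500)
n(d) = 2*d
x(z, B) = 1 + z/2 (x(z, B) = z/2 + B/B = z*(1/2) + 1 = z/2 + 1 = 1 + z/2)
(E + 89*n(-1))*(62 + x(14, 12)) = (165/2 + 89*(2*(-1)))*(62 + (1 + (1/2)*14)) = (165/2 + 89*(-2))*(62 + (1 + 7)) = (165/2 - 178)*(62 + 8) = -191/2*70 = -6685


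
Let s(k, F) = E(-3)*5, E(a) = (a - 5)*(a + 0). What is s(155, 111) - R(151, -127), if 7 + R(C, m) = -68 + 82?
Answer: 113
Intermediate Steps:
R(C, m) = 7 (R(C, m) = -7 + (-68 + 82) = -7 + 14 = 7)
E(a) = a*(-5 + a) (E(a) = (-5 + a)*a = a*(-5 + a))
s(k, F) = 120 (s(k, F) = -3*(-5 - 3)*5 = -3*(-8)*5 = 24*5 = 120)
s(155, 111) - R(151, -127) = 120 - 1*7 = 120 - 7 = 113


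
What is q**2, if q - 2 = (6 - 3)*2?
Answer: 64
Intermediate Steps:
q = 8 (q = 2 + (6 - 3)*2 = 2 + 3*2 = 2 + 6 = 8)
q**2 = 8**2 = 64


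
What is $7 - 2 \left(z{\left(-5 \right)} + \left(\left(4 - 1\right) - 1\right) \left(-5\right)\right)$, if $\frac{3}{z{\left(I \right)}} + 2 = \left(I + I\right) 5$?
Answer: $\frac{705}{26} \approx 27.115$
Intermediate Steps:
$z{\left(I \right)} = \frac{3}{-2 + 10 I}$ ($z{\left(I \right)} = \frac{3}{-2 + \left(I + I\right) 5} = \frac{3}{-2 + 2 I 5} = \frac{3}{-2 + 10 I}$)
$7 - 2 \left(z{\left(-5 \right)} + \left(\left(4 - 1\right) - 1\right) \left(-5\right)\right) = 7 - 2 \left(\frac{3}{2 \left(-1 + 5 \left(-5\right)\right)} + \left(\left(4 - 1\right) - 1\right) \left(-5\right)\right) = 7 - 2 \left(\frac{3}{2 \left(-1 - 25\right)} + \left(\left(4 - 1\right) - 1\right) \left(-5\right)\right) = 7 - 2 \left(\frac{3}{2 \left(-26\right)} + \left(3 - 1\right) \left(-5\right)\right) = 7 - 2 \left(\frac{3}{2} \left(- \frac{1}{26}\right) + 2 \left(-5\right)\right) = 7 - 2 \left(- \frac{3}{52} - 10\right) = 7 - - \frac{523}{26} = 7 + \frac{523}{26} = \frac{705}{26}$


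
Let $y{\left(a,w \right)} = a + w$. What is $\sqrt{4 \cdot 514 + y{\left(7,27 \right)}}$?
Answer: $\sqrt{2090} \approx 45.716$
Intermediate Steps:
$\sqrt{4 \cdot 514 + y{\left(7,27 \right)}} = \sqrt{4 \cdot 514 + \left(7 + 27\right)} = \sqrt{2056 + 34} = \sqrt{2090}$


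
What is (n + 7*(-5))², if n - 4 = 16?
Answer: 225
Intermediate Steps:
n = 20 (n = 4 + 16 = 20)
(n + 7*(-5))² = (20 + 7*(-5))² = (20 - 35)² = (-15)² = 225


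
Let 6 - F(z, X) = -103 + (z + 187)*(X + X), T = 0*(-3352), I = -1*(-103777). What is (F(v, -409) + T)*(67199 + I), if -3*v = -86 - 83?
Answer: 34050839264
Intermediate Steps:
v = 169/3 (v = -(-86 - 83)/3 = -1/3*(-169) = 169/3 ≈ 56.333)
I = 103777
T = 0
F(z, X) = 109 - 2*X*(187 + z) (F(z, X) = 6 - (-103 + (z + 187)*(X + X)) = 6 - (-103 + (187 + z)*(2*X)) = 6 - (-103 + 2*X*(187 + z)) = 6 + (103 - 2*X*(187 + z)) = 109 - 2*X*(187 + z))
(F(v, -409) + T)*(67199 + I) = ((109 - 374*(-409) - 2*(-409)*169/3) + 0)*(67199 + 103777) = ((109 + 152966 + 138242/3) + 0)*170976 = (597467/3 + 0)*170976 = (597467/3)*170976 = 34050839264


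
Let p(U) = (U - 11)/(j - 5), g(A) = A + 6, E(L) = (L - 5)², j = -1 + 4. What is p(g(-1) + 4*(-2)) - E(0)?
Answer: -18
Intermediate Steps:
j = 3
E(L) = (-5 + L)²
g(A) = 6 + A
p(U) = 11/2 - U/2 (p(U) = (U - 11)/(3 - 5) = (-11 + U)/(-2) = (-11 + U)*(-½) = 11/2 - U/2)
p(g(-1) + 4*(-2)) - E(0) = (11/2 - ((6 - 1) + 4*(-2))/2) - (-5 + 0)² = (11/2 - (5 - 8)/2) - 1*(-5)² = (11/2 - ½*(-3)) - 1*25 = (11/2 + 3/2) - 25 = 7 - 25 = -18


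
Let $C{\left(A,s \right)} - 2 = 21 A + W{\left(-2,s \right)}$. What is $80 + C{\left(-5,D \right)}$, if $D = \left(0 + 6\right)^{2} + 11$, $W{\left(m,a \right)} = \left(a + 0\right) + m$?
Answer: $22$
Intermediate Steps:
$W{\left(m,a \right)} = a + m$
$D = 47$ ($D = 6^{2} + 11 = 36 + 11 = 47$)
$C{\left(A,s \right)} = s + 21 A$ ($C{\left(A,s \right)} = 2 + \left(21 A + \left(s - 2\right)\right) = 2 + \left(21 A + \left(-2 + s\right)\right) = 2 + \left(-2 + s + 21 A\right) = s + 21 A$)
$80 + C{\left(-5,D \right)} = 80 + \left(47 + 21 \left(-5\right)\right) = 80 + \left(47 - 105\right) = 80 - 58 = 22$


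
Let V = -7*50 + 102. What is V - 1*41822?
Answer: -42070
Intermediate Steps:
V = -248 (V = -350 + 102 = -248)
V - 1*41822 = -248 - 1*41822 = -248 - 41822 = -42070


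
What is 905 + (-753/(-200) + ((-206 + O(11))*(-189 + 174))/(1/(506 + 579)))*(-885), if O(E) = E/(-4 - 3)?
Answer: -119589262081/40 ≈ -2.9897e+9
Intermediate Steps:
O(E) = -E/7 (O(E) = E/(-7) = E*(-⅐) = -E/7)
905 + (-753/(-200) + ((-206 + O(11))*(-189 + 174))/(1/(506 + 579)))*(-885) = 905 + (-753/(-200) + ((-206 - ⅐*11)*(-189 + 174))/(1/(506 + 579)))*(-885) = 905 + (-753*(-1/200) + ((-206 - 11/7)*(-15))/(1/1085))*(-885) = 905 + (753/200 + (-1453/7*(-15))/(1/1085))*(-885) = 905 + (753/200 + (21795/7)*1085)*(-885) = 905 + (753/200 + 3378225)*(-885) = 905 + (675645753/200)*(-885) = 905 - 119589298281/40 = -119589262081/40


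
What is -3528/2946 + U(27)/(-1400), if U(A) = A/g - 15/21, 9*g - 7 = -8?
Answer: -2462377/2405900 ≈ -1.0235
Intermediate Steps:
g = -⅑ (g = 7/9 + (⅑)*(-8) = 7/9 - 8/9 = -⅑ ≈ -0.11111)
U(A) = -5/7 - 9*A (U(A) = A/(-⅑) - 15/21 = A*(-9) - 15*1/21 = -9*A - 5/7 = -5/7 - 9*A)
-3528/2946 + U(27)/(-1400) = -3528/2946 + (-5/7 - 9*27)/(-1400) = -3528*1/2946 + (-5/7 - 243)*(-1/1400) = -588/491 - 1706/7*(-1/1400) = -588/491 + 853/4900 = -2462377/2405900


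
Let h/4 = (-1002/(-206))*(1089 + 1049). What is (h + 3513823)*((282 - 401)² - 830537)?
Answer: -298963684264696/103 ≈ -2.9026e+12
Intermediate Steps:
h = 4284552/103 (h = 4*((-1002/(-206))*(1089 + 1049)) = 4*(-1002*(-1/206)*2138) = 4*((501/103)*2138) = 4*(1071138/103) = 4284552/103 ≈ 41598.)
(h + 3513823)*((282 - 401)² - 830537) = (4284552/103 + 3513823)*((282 - 401)² - 830537) = 366208321*((-119)² - 830537)/103 = 366208321*(14161 - 830537)/103 = (366208321/103)*(-816376) = -298963684264696/103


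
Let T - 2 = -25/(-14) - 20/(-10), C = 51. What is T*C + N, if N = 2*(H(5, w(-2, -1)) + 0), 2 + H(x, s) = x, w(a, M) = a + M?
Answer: 4215/14 ≈ 301.07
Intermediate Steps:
w(a, M) = M + a
H(x, s) = -2 + x
T = 81/14 (T = 2 + (-25/(-14) - 20/(-10)) = 2 + (-25*(-1/14) - 20*(-⅒)) = 2 + (25/14 + 2) = 2 + 53/14 = 81/14 ≈ 5.7857)
N = 6 (N = 2*((-2 + 5) + 0) = 2*(3 + 0) = 2*3 = 6)
T*C + N = (81/14)*51 + 6 = 4131/14 + 6 = 4215/14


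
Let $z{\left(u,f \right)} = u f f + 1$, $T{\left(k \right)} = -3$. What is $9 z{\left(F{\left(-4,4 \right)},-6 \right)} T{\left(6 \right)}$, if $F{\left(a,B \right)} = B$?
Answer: $-3915$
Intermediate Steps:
$z{\left(u,f \right)} = 1 + u f^{2}$ ($z{\left(u,f \right)} = f u f + 1 = u f^{2} + 1 = 1 + u f^{2}$)
$9 z{\left(F{\left(-4,4 \right)},-6 \right)} T{\left(6 \right)} = 9 \left(1 + 4 \left(-6\right)^{2}\right) \left(-3\right) = 9 \left(1 + 4 \cdot 36\right) \left(-3\right) = 9 \left(1 + 144\right) \left(-3\right) = 9 \cdot 145 \left(-3\right) = 1305 \left(-3\right) = -3915$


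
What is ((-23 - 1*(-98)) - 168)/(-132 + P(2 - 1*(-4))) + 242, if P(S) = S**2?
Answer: 7775/32 ≈ 242.97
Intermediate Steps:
((-23 - 1*(-98)) - 168)/(-132 + P(2 - 1*(-4))) + 242 = ((-23 - 1*(-98)) - 168)/(-132 + (2 - 1*(-4))**2) + 242 = ((-23 + 98) - 168)/(-132 + (2 + 4)**2) + 242 = (75 - 168)/(-132 + 6**2) + 242 = -93/(-132 + 36) + 242 = -93/(-96) + 242 = -93*(-1/96) + 242 = 31/32 + 242 = 7775/32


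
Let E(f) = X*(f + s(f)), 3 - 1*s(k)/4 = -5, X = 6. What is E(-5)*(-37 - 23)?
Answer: -9720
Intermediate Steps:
s(k) = 32 (s(k) = 12 - 4*(-5) = 12 + 20 = 32)
E(f) = 192 + 6*f (E(f) = 6*(f + 32) = 6*(32 + f) = 192 + 6*f)
E(-5)*(-37 - 23) = (192 + 6*(-5))*(-37 - 23) = (192 - 30)*(-60) = 162*(-60) = -9720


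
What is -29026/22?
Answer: -14513/11 ≈ -1319.4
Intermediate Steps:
-29026/22 = (1/22)*(-29026) = -14513/11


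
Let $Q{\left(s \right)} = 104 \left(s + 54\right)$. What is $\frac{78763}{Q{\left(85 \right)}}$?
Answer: $\frac{78763}{14456} \approx 5.4485$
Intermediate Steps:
$Q{\left(s \right)} = 5616 + 104 s$ ($Q{\left(s \right)} = 104 \left(54 + s\right) = 5616 + 104 s$)
$\frac{78763}{Q{\left(85 \right)}} = \frac{78763}{5616 + 104 \cdot 85} = \frac{78763}{5616 + 8840} = \frac{78763}{14456}$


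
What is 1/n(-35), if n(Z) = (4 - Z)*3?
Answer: 1/117 ≈ 0.0085470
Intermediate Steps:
n(Z) = 12 - 3*Z
1/n(-35) = 1/(12 - 3*(-35)) = 1/(12 + 105) = 1/117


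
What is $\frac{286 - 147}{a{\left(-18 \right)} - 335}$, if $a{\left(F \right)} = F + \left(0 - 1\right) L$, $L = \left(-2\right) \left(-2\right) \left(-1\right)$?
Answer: $- \frac{139}{349} \approx -0.39828$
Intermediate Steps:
$L = -4$ ($L = 4 \left(-1\right) = -4$)
$a{\left(F \right)} = 4 + F$ ($a{\left(F \right)} = F + \left(0 - 1\right) \left(-4\right) = F - -4 = F + 4 = 4 + F$)
$\frac{286 - 147}{a{\left(-18 \right)} - 335} = \frac{286 - 147}{\left(4 - 18\right) - 335} = \frac{139}{-14 - 335} = \frac{139}{-349} = 139 \left(- \frac{1}{349}\right) = - \frac{139}{349}$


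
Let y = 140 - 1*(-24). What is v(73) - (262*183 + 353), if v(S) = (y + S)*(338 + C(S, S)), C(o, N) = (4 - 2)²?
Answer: 32755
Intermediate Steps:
C(o, N) = 4 (C(o, N) = 2² = 4)
y = 164 (y = 140 + 24 = 164)
v(S) = 56088 + 342*S (v(S) = (164 + S)*(338 + 4) = (164 + S)*342 = 56088 + 342*S)
v(73) - (262*183 + 353) = (56088 + 342*73) - (262*183 + 353) = (56088 + 24966) - (47946 + 353) = 81054 - 1*48299 = 81054 - 48299 = 32755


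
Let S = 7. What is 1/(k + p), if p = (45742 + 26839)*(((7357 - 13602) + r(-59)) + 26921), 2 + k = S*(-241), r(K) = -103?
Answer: 1/1493207224 ≈ 6.6970e-10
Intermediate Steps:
k = -1689 (k = -2 + 7*(-241) = -2 - 1687 = -1689)
p = 1493208913 (p = (45742 + 26839)*(((7357 - 13602) - 103) + 26921) = 72581*((-6245 - 103) + 26921) = 72581*(-6348 + 26921) = 72581*20573 = 1493208913)
1/(k + p) = 1/(-1689 + 1493208913) = 1/1493207224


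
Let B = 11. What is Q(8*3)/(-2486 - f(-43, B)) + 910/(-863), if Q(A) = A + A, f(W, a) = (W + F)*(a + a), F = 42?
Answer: -142729/132902 ≈ -1.0739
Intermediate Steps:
f(W, a) = 2*a*(42 + W) (f(W, a) = (W + 42)*(a + a) = (42 + W)*(2*a) = 2*a*(42 + W))
Q(A) = 2*A
Q(8*3)/(-2486 - f(-43, B)) + 910/(-863) = (2*(8*3))/(-2486 - 2*11*(42 - 43)) + 910/(-863) = (2*24)/(-2486 - 2*11*(-1)) + 910*(-1/863) = 48/(-2486 - 1*(-22)) - 910/863 = 48/(-2486 + 22) - 910/863 = 48/(-2464) - 910/863 = 48*(-1/2464) - 910/863 = -3/154 - 910/863 = -142729/132902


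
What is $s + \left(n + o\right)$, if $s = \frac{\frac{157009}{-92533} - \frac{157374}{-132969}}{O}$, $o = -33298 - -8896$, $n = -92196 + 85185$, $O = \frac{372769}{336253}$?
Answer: $- \frac{48026550448839940552}{1528852469730271} \approx -31413.0$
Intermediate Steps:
$O = \frac{372769}{336253}$ ($O = 372769 \cdot \frac{1}{336253} = \frac{372769}{336253} \approx 1.1086$)
$n = -7011$
$o = -24402$ ($o = -33298 + 8896 = -24402$)
$s = - \frac{707817202937629}{1528852469730271}$ ($s = \frac{\frac{157009}{-92533} - \frac{157374}{-132969}}{\frac{372769}{336253}} = \left(157009 \left(- \frac{1}{92533}\right) - - \frac{52458}{44323}\right) \frac{336253}{372769} = \left(- \frac{157009}{92533} + \frac{52458}{44323}\right) \frac{336253}{372769} = \left(- \frac{2105013793}{4101340159}\right) \frac{336253}{372769} = - \frac{707817202937629}{1528852469730271} \approx -0.46297$)
$s + \left(n + o\right) = - \frac{707817202937629}{1528852469730271} - 31413 = - \frac{48026550448839940552}{1528852469730271}$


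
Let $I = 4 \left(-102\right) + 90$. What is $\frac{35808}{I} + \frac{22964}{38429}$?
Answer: $- \frac{228127180}{2036737} \approx -112.01$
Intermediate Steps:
$I = -318$ ($I = -408 + 90 = -318$)
$\frac{35808}{I} + \frac{22964}{38429} = \frac{35808}{-318} + \frac{22964}{38429} = 35808 \left(- \frac{1}{318}\right) + 22964 \cdot \frac{1}{38429} = - \frac{5968}{53} + \frac{22964}{38429} = - \frac{228127180}{2036737}$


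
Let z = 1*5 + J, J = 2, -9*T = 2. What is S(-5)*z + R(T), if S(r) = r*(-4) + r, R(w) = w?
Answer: 943/9 ≈ 104.78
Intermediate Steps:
T = -2/9 (T = -1/9*2 = -2/9 ≈ -0.22222)
S(r) = -3*r (S(r) = -4*r + r = -3*r)
z = 7 (z = 1*5 + 2 = 5 + 2 = 7)
S(-5)*z + R(T) = -3*(-5)*7 - 2/9 = 15*7 - 2/9 = 105 - 2/9 = 943/9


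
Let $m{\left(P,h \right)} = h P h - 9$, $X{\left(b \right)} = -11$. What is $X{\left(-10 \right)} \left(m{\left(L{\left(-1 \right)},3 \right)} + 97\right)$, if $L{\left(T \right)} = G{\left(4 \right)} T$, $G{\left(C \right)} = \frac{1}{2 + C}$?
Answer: $- \frac{1903}{2} \approx -951.5$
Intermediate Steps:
$L{\left(T \right)} = \frac{T}{6}$ ($L{\left(T \right)} = \frac{T}{2 + 4} = \frac{T}{6}$)
$m{\left(P,h \right)} = -9 + P h^{2}$ ($m{\left(P,h \right)} = P h h - 9 = P h^{2} - 9 = -9 + P h^{2}$)
$X{\left(-10 \right)} \left(m{\left(L{\left(-1 \right)},3 \right)} + 97\right) = - 11 \left(\left(-9 + \frac{1}{6} \left(-1\right) 3^{2}\right) + 97\right) = - 11 \left(\left(-9 - \frac{3}{2}\right) + 97\right) = - 11 \left(- \frac{21}{2} + 97\right) = \left(-11\right) \frac{173}{2} = - \frac{1903}{2}$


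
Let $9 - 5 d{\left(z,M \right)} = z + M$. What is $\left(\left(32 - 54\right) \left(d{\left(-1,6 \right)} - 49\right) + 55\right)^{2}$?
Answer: $\frac{31102929}{25} \approx 1.2441 \cdot 10^{6}$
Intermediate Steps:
$d{\left(z,M \right)} = \frac{9}{5} - \frac{M}{5} - \frac{z}{5}$ ($d{\left(z,M \right)} = \frac{9}{5} - \frac{z + M}{5} = \frac{9}{5} - \frac{M + z}{5} = \frac{9}{5} - \left(\frac{M}{5} + \frac{z}{5}\right) = \frac{9}{5} - \frac{M}{5} - \frac{z}{5}$)
$\left(\left(32 - 54\right) \left(d{\left(-1,6 \right)} - 49\right) + 55\right)^{2} = \left(\left(32 - 54\right) \left(\left(\frac{9}{5} - \frac{6}{5} - - \frac{1}{5}\right) - 49\right) + 55\right)^{2} = \left(- 22 \left(\left(\frac{9}{5} - \frac{6}{5} + \frac{1}{5}\right) - 49\right) + 55\right)^{2} = \left(- 22 \left(\frac{4}{5} - 49\right) + 55\right)^{2} = \left(\left(-22\right) \left(- \frac{241}{5}\right) + 55\right)^{2} = \left(\frac{5302}{5} + 55\right)^{2} = \left(\frac{5577}{5}\right)^{2} = \frac{31102929}{25}$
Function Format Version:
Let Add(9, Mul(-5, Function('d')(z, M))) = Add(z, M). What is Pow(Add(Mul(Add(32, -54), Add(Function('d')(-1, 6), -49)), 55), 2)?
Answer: Rational(31102929, 25) ≈ 1.2441e+6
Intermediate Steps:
Function('d')(z, M) = Add(Rational(9, 5), Mul(Rational(-1, 5), M), Mul(Rational(-1, 5), z)) (Function('d')(z, M) = Add(Rational(9, 5), Mul(Rational(-1, 5), Add(z, M))) = Add(Rational(9, 5), Mul(Rational(-1, 5), Add(M, z))) = Add(Rational(9, 5), Add(Mul(Rational(-1, 5), M), Mul(Rational(-1, 5), z))) = Add(Rational(9, 5), Mul(Rational(-1, 5), M), Mul(Rational(-1, 5), z)))
Pow(Add(Mul(Add(32, -54), Add(Function('d')(-1, 6), -49)), 55), 2) = Pow(Add(Mul(Add(32, -54), Add(Add(Rational(9, 5), Mul(Rational(-1, 5), 6), Mul(Rational(-1, 5), -1)), -49)), 55), 2) = Pow(Add(Mul(-22, Add(Add(Rational(9, 5), Rational(-6, 5), Rational(1, 5)), -49)), 55), 2) = Pow(Add(Mul(-22, Add(Rational(4, 5), -49)), 55), 2) = Pow(Add(Mul(-22, Rational(-241, 5)), 55), 2) = Pow(Add(Rational(5302, 5), 55), 2) = Pow(Rational(5577, 5), 2) = Rational(31102929, 25)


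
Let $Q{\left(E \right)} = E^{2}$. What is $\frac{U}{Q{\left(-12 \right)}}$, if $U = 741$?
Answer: $\frac{247}{48} \approx 5.1458$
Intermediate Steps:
$\frac{U}{Q{\left(-12 \right)}} = \frac{741}{\left(-12\right)^{2}} = \frac{741}{144} = 741 \cdot \frac{1}{144} = \frac{247}{48}$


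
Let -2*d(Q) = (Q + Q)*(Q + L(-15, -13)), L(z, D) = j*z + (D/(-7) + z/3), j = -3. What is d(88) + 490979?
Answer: 3356861/7 ≈ 4.7955e+5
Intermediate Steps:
L(z, D) = -8*z/3 - D/7 (L(z, D) = -3*z + (D/(-7) + z/3) = -3*z + (D*(-1/7) + z*(1/3)) = -3*z + (-D/7 + z/3) = -8*z/3 - D/7)
d(Q) = -Q*(293/7 + Q) (d(Q) = -(Q + Q)*(Q + (-8/3*(-15) - 1/7*(-13)))/2 = -2*Q*(Q + (40 + 13/7))/2 = -2*Q*(Q + 293/7)/2 = -2*Q*(293/7 + Q)/2 = -Q*(293/7 + Q))
d(88) + 490979 = -1/7*88*(293 + 7*88) + 490979 = -1/7*88*(293 + 616) + 490979 = -1/7*88*909 + 490979 = -79992/7 + 490979 = 3356861/7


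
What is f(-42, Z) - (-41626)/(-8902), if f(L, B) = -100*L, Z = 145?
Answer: 18673387/4451 ≈ 4195.3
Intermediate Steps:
f(-42, Z) - (-41626)/(-8902) = -100*(-42) - (-41626)/(-8902) = 4200 - (-41626)*(-1)/8902 = 4200 - 1*20813/4451 = 4200 - 20813/4451 = 18673387/4451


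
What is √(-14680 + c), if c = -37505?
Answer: 7*I*√1065 ≈ 228.44*I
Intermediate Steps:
√(-14680 + c) = √(-14680 - 37505) = √(-52185) = 7*I*√1065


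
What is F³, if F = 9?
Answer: 729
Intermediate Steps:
F³ = 9³ = 729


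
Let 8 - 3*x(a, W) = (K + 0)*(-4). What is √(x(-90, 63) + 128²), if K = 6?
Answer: 4*√9222/3 ≈ 128.04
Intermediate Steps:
x(a, W) = 32/3 (x(a, W) = 8/3 - (6 + 0)*(-4)/3 = 8/3 - 2*(-4) = 8/3 - ⅓*(-24) = 8/3 + 8 = 32/3)
√(x(-90, 63) + 128²) = √(32/3 + 128²) = √(32/3 + 16384) = √(49184/3) = 4*√9222/3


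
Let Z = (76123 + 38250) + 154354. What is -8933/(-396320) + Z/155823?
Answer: 107893851499/61755771360 ≈ 1.7471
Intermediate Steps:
Z = 268727 (Z = 114373 + 154354 = 268727)
-8933/(-396320) + Z/155823 = -8933/(-396320) + 268727/155823 = -8933*(-1/396320) + 268727*(1/155823) = 8933/396320 + 268727/155823 = 107893851499/61755771360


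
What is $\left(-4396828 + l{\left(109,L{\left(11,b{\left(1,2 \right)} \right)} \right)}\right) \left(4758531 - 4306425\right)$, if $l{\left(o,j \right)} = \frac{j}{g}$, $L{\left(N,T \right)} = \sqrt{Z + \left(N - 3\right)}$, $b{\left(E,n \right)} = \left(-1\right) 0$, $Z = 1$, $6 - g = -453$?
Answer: $- \frac{33793149385822}{17} \approx -1.9878 \cdot 10^{12}$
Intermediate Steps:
$g = 459$ ($g = 6 - -453 = 6 + 453 = 459$)
$b{\left(E,n \right)} = 0$
$L{\left(N,T \right)} = \sqrt{-2 + N}$ ($L{\left(N,T \right)} = \sqrt{1 + \left(N - 3\right)} = \sqrt{1 + \left(-3 + N\right)} = \sqrt{-2 + N}$)
$l{\left(o,j \right)} = \frac{j}{459}$
$\left(-4396828 + l{\left(109,L{\left(11,b{\left(1,2 \right)} \right)} \right)}\right) \left(4758531 - 4306425\right) = \left(-4396828 + \frac{\sqrt{-2 + 11}}{459}\right) \left(4758531 - 4306425\right) = \left(-4396828 + \frac{\sqrt{9}}{459}\right) 452106 = \left(-4396828 + \frac{1}{459} \cdot 3\right) 452106 = \left(-4396828 + \frac{1}{153}\right) 452106 = \left(- \frac{672714683}{153}\right) 452106 = - \frac{33793149385822}{17}$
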